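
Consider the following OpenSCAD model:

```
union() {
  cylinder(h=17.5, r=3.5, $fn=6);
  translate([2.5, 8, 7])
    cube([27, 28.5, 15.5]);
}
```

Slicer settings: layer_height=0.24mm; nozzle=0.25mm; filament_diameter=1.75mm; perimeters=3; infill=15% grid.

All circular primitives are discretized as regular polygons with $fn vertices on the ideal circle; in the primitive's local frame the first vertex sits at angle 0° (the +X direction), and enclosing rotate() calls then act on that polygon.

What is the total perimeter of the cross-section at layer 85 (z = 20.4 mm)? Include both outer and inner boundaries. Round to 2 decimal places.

111.00 mm

At z = 20.4 mm: the cylinder is absent (z outside [0, 17.5]); the 27×28.5 cube at (2.5, 8) contributes its full rectangle (perimeter 111.00 mm); Merging all regions: only the 27×28.5 cube at (2.5, 8) is present, so the union is just that shape — boundary = 111.00 mm. Overall, the cross-section is a single solid region. Total boundary length (outer) = 111.00 mm.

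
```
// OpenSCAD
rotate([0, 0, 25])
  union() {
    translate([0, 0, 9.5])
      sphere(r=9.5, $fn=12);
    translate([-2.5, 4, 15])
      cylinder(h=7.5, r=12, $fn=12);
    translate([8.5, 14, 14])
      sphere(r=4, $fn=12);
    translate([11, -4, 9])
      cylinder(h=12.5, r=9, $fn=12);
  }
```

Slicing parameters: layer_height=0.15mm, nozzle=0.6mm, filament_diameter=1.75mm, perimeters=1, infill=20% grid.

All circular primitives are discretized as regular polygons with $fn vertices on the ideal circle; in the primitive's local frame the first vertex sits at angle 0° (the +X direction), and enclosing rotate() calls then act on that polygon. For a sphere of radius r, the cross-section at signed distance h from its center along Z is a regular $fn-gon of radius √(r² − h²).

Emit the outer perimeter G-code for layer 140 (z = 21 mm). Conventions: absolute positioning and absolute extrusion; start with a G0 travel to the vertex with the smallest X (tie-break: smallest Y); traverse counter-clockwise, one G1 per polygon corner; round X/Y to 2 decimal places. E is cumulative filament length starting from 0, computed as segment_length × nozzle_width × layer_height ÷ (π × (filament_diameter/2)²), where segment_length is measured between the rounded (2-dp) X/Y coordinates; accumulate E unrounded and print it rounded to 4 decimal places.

At z = 21 mm: the sphere does not reach this height (|z−center|=11.500 > r=9.5); the cylinder at (-2.5, 4): section is a regular 12-gon, circumradius r=12; the sphere at (8.5, 14) is absent (|z−center|=7.000 > r=4); the r=9 cylinder at (11, -4) contributes a regular 12-gon of circumradius 9; Taking the union: the regions partially overlap (shared area 43.24 mm²), so overlapping operands fuse into one piece — 1 connected region; (rotated 25° about Z; rotation is an isometry so areas/perimeters/island counts are preserved). The outline is a single polygon with 20 vertices. Extrusion per mm of travel: 0.6 × 0.15 / (π × 0.875²) = 0.037418. Accumulating E over each segment gives final E = 3.8035.

G0 X-15.91 Y3.61 Z21.00
G1 X-14.83 Y-2.50 E0.2322
G1 X-10.84 Y-7.26 E0.4646
G1 X-5.00 Y-9.39 E0.6972
G1 X1.12 Y-8.31 E0.9297
G1 X5.24 Y-4.85 E1.1310
G1 X6.50 Y-6.35 E1.2043
G1 X10.88 Y-7.94 E1.3787
G1 X15.46 Y-7.13 E1.5527
G1 X19.03 Y-4.14 E1.7269
G1 X20.63 Y0.24 E1.9014
G1 X19.82 Y4.83 E2.0758
G1 X16.82 Y8.40 E2.2503
G1 X12.44 Y9.99 E2.4247
G1 X7.86 Y9.18 E2.5987
G1 X6.55 Y8.08 E2.6627
G1 X2.93 Y12.40 E2.8736
G1 X-2.91 Y14.52 E3.1061
G1 X-9.03 Y13.44 E3.3386
G1 X-13.79 Y9.45 E3.5710
G1 X-15.91 Y3.61 E3.8035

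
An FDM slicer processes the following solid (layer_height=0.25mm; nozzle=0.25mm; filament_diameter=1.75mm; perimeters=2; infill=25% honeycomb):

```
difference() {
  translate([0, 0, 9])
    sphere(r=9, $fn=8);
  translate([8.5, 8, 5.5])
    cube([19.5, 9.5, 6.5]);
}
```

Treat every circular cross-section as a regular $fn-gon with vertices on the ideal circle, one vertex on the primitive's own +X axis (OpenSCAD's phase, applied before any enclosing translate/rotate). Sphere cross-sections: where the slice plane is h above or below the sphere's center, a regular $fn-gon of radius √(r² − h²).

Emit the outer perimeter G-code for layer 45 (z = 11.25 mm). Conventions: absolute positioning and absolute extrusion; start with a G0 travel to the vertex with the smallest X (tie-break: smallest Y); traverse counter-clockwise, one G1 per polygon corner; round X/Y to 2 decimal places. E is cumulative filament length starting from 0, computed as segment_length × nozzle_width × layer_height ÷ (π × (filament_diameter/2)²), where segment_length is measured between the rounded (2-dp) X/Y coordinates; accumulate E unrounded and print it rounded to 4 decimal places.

G0 X-8.71 Y0.00 Z11.25
G1 X-6.16 Y-6.16 E0.1732
G1 X0.00 Y-8.71 E0.3465
G1 X6.16 Y-6.16 E0.5197
G1 X8.71 Y0.00 E0.6929
G1 X6.16 Y6.16 E0.8662
G1 X0.00 Y8.71 E1.0394
G1 X-6.16 Y6.16 E1.2127
G1 X-8.71 Y0.00 E1.3859

At z = 11.25 mm: the sphere: section is a regular 8-gon, circumradius = √(r²−h²) = √(9²−2.25²) = 8.714; the cube at (8.5, 8) (footprint 19.5×9.5) is included at this height; Subtracting the remaining from the first: starting from the r=9 sphere, the 19.5×9.5 cube at (8.5, 8) misses the remaining region (no effect) — 1 connected region. The outline is a single polygon with 8 vertices. Extrusion per mm of travel: 0.25 × 0.25 / (π × 0.875²) = 0.025984. Accumulating E over each segment gives final E = 1.3859.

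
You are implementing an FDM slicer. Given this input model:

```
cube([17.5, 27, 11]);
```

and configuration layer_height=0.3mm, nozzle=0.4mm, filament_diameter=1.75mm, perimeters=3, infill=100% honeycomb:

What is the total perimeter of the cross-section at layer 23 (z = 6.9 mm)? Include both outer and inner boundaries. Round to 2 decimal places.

89.00 mm

At z = 6.9 mm: the 17.5×27 cube contributes its full rectangle (perimeter 89.00 mm). Overall, the cross-section is a single solid region. Total boundary length (outer) = 89.00 mm.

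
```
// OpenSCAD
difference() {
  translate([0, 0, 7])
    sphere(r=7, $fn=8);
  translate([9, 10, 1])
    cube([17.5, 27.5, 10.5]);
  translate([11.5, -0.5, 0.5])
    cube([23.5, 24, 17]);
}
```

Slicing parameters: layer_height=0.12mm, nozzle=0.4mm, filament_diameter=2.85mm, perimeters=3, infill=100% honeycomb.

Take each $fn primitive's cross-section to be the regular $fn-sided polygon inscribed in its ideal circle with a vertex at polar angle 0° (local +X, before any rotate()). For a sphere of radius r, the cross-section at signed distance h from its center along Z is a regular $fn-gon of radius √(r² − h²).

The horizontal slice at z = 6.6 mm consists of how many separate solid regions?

1

At z = 6.6 mm: the r=7 sphere slices to a regular 8-gon of circumradius 6.989 (√(r²−h²) with h=0.4 from center); the cube at (9, 10) is present — its section is the full 17.5×27.5 rectangle; the 23.5×24 cube at (11.5, -0.5) contributes its full rectangle; After the difference (first − rest): starting from the r=7 sphere, the 17.5×27.5 cube at (9, 10) misses the remaining region (no effect); the 23.5×24 cube at (11.5, -0.5) misses the remaining region (no effect) — 1 connected region. The result has 1 disconnected region.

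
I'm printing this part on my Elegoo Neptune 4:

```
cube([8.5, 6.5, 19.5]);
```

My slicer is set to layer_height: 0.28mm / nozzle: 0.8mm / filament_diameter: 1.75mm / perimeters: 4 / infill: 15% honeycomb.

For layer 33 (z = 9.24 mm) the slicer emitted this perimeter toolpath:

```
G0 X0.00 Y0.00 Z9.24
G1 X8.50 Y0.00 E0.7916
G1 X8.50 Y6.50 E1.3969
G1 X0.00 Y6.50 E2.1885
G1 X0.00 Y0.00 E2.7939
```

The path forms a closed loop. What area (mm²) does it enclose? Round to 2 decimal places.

Apply the shoelace formula to the sequence of (X, Y) vertices; enclosed area = 55.25 mm².

55.25 mm²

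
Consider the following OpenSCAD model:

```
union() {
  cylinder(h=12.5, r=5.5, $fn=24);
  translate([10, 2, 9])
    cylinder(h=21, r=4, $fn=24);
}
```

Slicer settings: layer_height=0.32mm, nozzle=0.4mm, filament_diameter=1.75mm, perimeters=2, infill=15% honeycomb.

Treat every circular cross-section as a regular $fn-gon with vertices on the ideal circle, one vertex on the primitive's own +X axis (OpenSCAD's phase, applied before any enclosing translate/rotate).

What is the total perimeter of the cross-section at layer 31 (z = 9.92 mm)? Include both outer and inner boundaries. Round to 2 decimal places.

At z = 9.92 mm: the r=5.5 cylinder gives a regular 24-gon of circumradius 5.5 (constant along its height) (perimeter = 2·24·5.500·sin(180°/24) = 34.46 mm); the r=4 cylinder at (10, 2) contributes a regular 24-gon of circumradius 4 (perimeter = 2·24·4.000·sin(180°/24) = 25.06 mm); Merging all regions: the 2 present regions are separate (no shared area or edge), so areas and boundary lengths simply add and each stays a separate island — boundary = 59.52 mm. Overall, the cross-section has 2 separate islands. Total boundary length (outer) = 59.52 mm.

59.52 mm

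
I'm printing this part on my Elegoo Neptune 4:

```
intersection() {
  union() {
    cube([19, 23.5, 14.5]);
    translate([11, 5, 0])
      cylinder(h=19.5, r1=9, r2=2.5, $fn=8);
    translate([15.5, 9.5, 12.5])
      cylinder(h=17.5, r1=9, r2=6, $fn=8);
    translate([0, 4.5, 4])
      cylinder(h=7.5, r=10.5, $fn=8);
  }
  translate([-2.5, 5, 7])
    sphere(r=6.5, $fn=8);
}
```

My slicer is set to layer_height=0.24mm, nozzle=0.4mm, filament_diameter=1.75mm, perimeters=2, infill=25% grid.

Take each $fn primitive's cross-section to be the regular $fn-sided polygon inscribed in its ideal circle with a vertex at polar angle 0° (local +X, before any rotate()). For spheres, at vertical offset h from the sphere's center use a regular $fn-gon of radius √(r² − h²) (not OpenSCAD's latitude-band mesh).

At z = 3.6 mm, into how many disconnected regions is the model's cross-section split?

At z = 3.6 mm: the 19×23.5 cube contributes its full rectangle; the cone at (11, 5) contributes a regular 8-gon of circumradius 7.800 (interpolated between r1=9 and r2=2.5 at t=0.185); the cone at (15.5, 9.5) is absent (z outside [12.5, 30]); the cylinder at (0, 4.5) is not intersected at this z (z outside [4, 11.5]); Taking the union: the regions partially overlap (shared area 153.69 mm²), so overlapping operands fuse into one piece — 1 connected region; the sphere at (-2.5, 5): section is a regular 8-gon, circumradius = √(r²−h²) = √(6.5²−3.4²) = 5.540; Taking the intersection: the r=6.5 sphere at (-2.5, 5) partially overlaps the result so far; clipping to the common part keeps 18.29 mm² — 1 connected region. The result has 1 disconnected region.

1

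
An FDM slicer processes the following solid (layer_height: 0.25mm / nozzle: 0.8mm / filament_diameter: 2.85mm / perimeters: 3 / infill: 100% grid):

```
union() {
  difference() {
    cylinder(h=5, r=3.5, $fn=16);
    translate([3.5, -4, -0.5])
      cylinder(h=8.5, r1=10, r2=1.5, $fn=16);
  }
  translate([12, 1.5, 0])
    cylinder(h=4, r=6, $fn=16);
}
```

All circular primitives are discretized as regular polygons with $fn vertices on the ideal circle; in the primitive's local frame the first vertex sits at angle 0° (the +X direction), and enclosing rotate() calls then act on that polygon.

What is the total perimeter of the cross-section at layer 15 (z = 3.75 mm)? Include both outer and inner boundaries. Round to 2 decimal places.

At z = 3.75 mm: the r=3.5 cylinder contributes a regular 16-gon of circumradius 3.5 (perimeter = 2·16·3.500·sin(180°/16) = 21.85 mm); the cone at (3.5, -4): at t=0.500 of its height the radius interpolates to r₁+(r₂−r₁)t = 5.750, giving a regular 16-gon of that circumradius (perimeter = 2·16·5.750·sin(180°/16) = 35.90 mm); Taking the first minus the rest: starting from the r=3.5 cylinder, the cone at (3.5, -4) partially overlaps it — only the 18.71 mm² overlap (of its 101.22 mm²) is removed, clipping the outline — boundary = 19.72 mm; the r=6 cylinder at (12, 1.5) contributes a regular 16-gon of circumradius 6 (perimeter = 2·16·6.000·sin(180°/16) = 37.46 mm); Merging all regions: the 2 present regions are separate (no shared area or edge), so areas and boundary lengths simply add and each stays a separate island — boundary = 57.18 mm. Overall, the cross-section has 2 separate islands. Total boundary length (outer) = 57.18 mm.

57.18 mm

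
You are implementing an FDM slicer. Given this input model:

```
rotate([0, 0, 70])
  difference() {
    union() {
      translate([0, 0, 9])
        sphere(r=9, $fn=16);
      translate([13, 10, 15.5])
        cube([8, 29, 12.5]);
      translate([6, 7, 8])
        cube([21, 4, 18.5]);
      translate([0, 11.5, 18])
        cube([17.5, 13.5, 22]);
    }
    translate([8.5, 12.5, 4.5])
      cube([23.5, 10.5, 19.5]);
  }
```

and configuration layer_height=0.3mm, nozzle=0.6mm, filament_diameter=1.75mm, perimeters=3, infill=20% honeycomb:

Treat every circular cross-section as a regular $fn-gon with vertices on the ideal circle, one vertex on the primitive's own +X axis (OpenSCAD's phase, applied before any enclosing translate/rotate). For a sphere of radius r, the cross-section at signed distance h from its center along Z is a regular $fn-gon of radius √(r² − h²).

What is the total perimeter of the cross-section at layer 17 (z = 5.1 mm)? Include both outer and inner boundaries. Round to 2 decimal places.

50.64 mm

At z = 5.1 mm: the r=9 sphere slices to a regular 16-gon of circumradius 8.111 (√(r²−h²) with h=3.9 from center) (perimeter = 2·16·8.111·sin(180°/16) = 50.64 mm); the cube at (13, 10) is not intersected at this z (z outside [15.5, 28]); the cube at (6, 7) is absent (z outside [8, 26.5]); the cube at (0, 11.5) is not intersected at this z (z outside [18, 40]); Combining (union): only the r=9 sphere is present, so the union is just that shape — boundary = 50.64 mm; the cube at (8.5, 12.5) (footprint 23.5×10.5) is included at this height (perimeter 68.00 mm); After the difference (first − rest): starting from that combined region, the 23.5×10.5 cube at (8.5, 12.5) misses the remaining region (no effect) — boundary = 50.64 mm; (whole slice rotated 70° about Z — lengths, areas and connectivity unchanged). Overall, the cross-section is a single solid region. Total boundary length (outer) = 50.64 mm.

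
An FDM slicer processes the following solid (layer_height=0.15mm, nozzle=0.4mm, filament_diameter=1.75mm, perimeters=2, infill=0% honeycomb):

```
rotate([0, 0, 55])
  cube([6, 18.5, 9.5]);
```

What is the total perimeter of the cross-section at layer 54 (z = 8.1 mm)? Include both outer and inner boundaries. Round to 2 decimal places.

49.00 mm

At z = 8.1 mm: the cube is present — its section is the full 6×18.5 rectangle (perimeter 49.00 mm); (whole slice rotated 55° about Z — lengths, areas and connectivity unchanged). Overall, the cross-section is a single solid region. Total boundary length (outer) = 49.00 mm.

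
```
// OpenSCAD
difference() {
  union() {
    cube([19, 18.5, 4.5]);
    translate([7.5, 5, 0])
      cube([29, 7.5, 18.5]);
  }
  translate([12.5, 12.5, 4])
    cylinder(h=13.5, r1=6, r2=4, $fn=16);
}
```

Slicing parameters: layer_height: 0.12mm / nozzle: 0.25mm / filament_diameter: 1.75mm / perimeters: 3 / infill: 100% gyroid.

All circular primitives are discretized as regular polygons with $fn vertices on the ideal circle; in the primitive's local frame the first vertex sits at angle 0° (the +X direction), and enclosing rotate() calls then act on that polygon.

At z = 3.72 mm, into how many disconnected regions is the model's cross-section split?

1

At z = 3.72 mm: the cube (footprint 19×18.5) is included at this height; the 29×7.5 cube at (7.5, 5) contributes its full rectangle; Combining (union): the regions partially overlap (shared area 86.25 mm²), so overlapping operands fuse into one piece — 1 connected region; the cone at (12.5, 12.5) is not intersected at this z (z outside [4, 17.5]); Subtracting the remaining from the first: none of the subtracted shapes is present at this height, so the result so far is unchanged — 1 connected region. The result has 1 disconnected region.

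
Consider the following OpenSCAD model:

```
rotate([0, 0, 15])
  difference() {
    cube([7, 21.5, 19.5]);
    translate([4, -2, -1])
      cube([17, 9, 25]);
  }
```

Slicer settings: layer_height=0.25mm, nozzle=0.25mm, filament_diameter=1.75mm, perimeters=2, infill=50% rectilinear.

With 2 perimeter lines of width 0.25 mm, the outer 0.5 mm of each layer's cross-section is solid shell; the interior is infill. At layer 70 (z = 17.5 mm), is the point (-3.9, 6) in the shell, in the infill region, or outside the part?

outside

At z = 17.5 mm: the cube (footprint 7×21.5) is included at this height; the cube at (4, -2) is present — its section is the full 17×9 rectangle; After the difference (first − rest): starting from the 7×21.5 cube, the 17×9 cube at (4, -2) partially overlaps it — only the 21.00 mm² overlap (of its 153.00 mm²) is removed, clipping the outline — 1 connected region; (whole slice rotated 15° about Z — lengths, areas and connectivity unchanged). Overall, the cross-section is a single solid region. Undo the 15° rotation: the query point maps to (-2.214, 6.805) in the un-rotated model frame. The nearest boundary edge runs (0.00, 0.00)→(0.00, 21.50); distance from the point to it = 2.21 mm. The point is not inside any of the regions above, so it lies outside the cross-section (2.21 mm from the nearest boundary).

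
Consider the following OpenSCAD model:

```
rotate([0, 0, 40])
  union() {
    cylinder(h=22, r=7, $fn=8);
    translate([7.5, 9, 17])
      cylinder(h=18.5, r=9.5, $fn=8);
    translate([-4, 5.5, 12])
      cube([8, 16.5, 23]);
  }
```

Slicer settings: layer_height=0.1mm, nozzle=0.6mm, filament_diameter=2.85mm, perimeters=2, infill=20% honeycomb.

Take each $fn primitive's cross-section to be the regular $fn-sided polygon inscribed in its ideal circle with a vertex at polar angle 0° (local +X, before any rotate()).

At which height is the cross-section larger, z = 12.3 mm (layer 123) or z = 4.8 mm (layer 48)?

Layer 123 (z = 12.3): the r=7 cylinder contributes a regular 8-gon of circumradius 7 (area = (8/2)·7.000²·sin(360°/8) = 138.59 mm²); the cylinder at (7.5, 9) does not reach this height (z outside [17, 35.5]); the cube at (-4, 5.5) (footprint 8×16.5) is included at this height (area 132.00 mm²); Merging all regions: the regions partially overlap — summed areas 270.59 mm² minus the doubly-counted overlap 5.43 mm² gives 265.16 mm² — area = 265.16 mm²; (whole slice rotated 40° about Z — lengths, areas and connectivity unchanged). So its area = 265.16 mm². Layer 48 (z = 4.8): the r=7 cylinder gives a regular 8-gon of circumradius 7 (constant along its height) (area = (8/2)·7.000²·sin(360°/8) = 138.59 mm²); the cylinder at (7.5, 9) is not intersected at this z (z outside [17, 35.5]); the cube at (-4, 5.5) is absent (z outside [12, 35]); Taking the union: only the r=7 cylinder is present, so the union is just that shape — area = 138.59 mm²; (whole slice rotated 40° about Z — lengths, areas and connectivity unchanged). So its area = 138.59 mm². Layer 123 is larger (265.16 vs 138.59 mm²).

layer 123 (z = 12.3 mm)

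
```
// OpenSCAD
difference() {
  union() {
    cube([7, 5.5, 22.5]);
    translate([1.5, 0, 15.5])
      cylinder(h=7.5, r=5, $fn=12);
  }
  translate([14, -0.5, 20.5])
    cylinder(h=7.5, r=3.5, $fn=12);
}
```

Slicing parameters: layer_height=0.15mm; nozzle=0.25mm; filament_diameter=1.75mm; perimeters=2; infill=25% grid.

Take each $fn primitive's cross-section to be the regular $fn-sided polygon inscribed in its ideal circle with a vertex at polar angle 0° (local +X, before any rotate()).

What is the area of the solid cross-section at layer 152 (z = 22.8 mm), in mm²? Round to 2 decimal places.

At z = 22.8 mm: the cube is not intersected at this z (z outside [0, 22.5]); the r=5 cylinder at (1.5, 0) gives a regular 12-gon of circumradius 5 (constant along its height) (area = (12/2)·5.000²·sin(360°/12) = 75.00 mm²); Taking the union: only the r=5 cylinder at (1.5, 0) is present, so the union is just that shape — area = 75.00 mm²; the r=3.5 cylinder at (14, -0.5) gives a regular 12-gon of circumradius 3.5 (constant along its height) (area = (12/2)·3.500²·sin(360°/12) = 36.75 mm²); Subtracting the remaining from the first: starting from that combined region (75.00 mm²), the r=3.5 cylinder at (14, -0.5) misses the remaining region (no effect) — area = 75.00 mm². Overall, the cross-section is a single solid region. Net area = 75.00 mm².

75.00 mm²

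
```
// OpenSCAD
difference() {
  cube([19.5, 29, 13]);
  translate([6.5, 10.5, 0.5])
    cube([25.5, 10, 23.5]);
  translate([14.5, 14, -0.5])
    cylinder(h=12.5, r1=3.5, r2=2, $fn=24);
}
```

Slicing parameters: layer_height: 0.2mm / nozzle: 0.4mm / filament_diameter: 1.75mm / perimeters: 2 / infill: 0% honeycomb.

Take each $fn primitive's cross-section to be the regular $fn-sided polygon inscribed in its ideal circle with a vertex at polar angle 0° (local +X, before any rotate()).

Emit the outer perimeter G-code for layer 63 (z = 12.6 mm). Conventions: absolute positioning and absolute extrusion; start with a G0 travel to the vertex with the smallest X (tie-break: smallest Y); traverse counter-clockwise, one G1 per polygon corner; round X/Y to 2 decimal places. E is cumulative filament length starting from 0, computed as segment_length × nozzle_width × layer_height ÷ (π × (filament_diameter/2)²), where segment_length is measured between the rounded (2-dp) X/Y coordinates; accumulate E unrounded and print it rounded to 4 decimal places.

G0 X0.00 Y0.00 Z12.60
G1 X19.50 Y0.00 E0.6486
G1 X19.50 Y10.50 E0.9978
G1 X6.50 Y10.50 E1.4302
G1 X6.50 Y20.50 E1.7628
G1 X19.50 Y20.50 E2.1952
G1 X19.50 Y29.00 E2.4779
G1 X0.00 Y29.00 E3.1265
G1 X0.00 Y0.00 E4.0910

At z = 12.6 mm: the 19.5×29 cube contributes its full rectangle; the 25.5×10 cube at (6.5, 10.5) contributes its full rectangle; the cone at (14.5, 14) is absent (z outside [-0.5, 12]); Subtracting the remaining from the first: starting from the 19.5×29 cube, the 25.5×10 cube at (6.5, 10.5) partially overlaps it — only the 130.00 mm² overlap (of its 255.00 mm²) is removed, clipping the outline — 1 connected region. The outline is a single polygon with 8 vertices. Extrusion per mm of travel: 0.4 × 0.2 / (π × 0.875²) = 0.033260. Accumulating E over each segment gives final E = 4.0910.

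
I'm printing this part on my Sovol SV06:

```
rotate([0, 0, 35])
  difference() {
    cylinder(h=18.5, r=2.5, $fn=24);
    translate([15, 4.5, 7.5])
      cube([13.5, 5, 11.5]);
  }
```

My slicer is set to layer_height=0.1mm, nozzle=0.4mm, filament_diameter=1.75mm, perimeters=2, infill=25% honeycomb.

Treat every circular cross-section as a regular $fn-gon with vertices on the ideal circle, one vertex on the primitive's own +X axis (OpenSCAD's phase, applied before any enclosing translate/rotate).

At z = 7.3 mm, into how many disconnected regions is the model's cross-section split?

At z = 7.3 mm: the r=2.5 cylinder gives a regular 24-gon of circumradius 2.5 (constant along its height); the cube at (15, 4.5) is not intersected at this z (z outside [7.5, 19]); Taking the first minus the rest: none of the subtracted shapes is present at this height, so the r=2.5 cylinder is unchanged — 1 connected region; (whole slice rotated 35° about Z — lengths, areas and connectivity unchanged). The result has 1 disconnected region.

1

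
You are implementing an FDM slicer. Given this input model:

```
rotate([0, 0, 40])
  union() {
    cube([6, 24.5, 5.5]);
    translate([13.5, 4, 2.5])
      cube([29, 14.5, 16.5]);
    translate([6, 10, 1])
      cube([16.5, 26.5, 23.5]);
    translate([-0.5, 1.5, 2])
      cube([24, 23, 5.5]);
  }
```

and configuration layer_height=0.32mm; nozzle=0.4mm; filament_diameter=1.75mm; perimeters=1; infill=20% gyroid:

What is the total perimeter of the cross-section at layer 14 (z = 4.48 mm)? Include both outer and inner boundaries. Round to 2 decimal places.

At z = 4.48 mm: the cube is present — its section is the full 6×24.5 rectangle (perimeter 61.00 mm); the cube at (13.5, 4) (footprint 29×14.5) is included at this height (perimeter 87.00 mm); the cube at (6, 10) (footprint 16.5×26.5) is included at this height (perimeter 86.00 mm); the cube at (-0.5, 1.5) is present — its section is the full 24×23 rectangle (perimeter 94.00 mm); Merging all regions: the regions partially overlap (shared area 522.25 mm²), so the edge portions inside another operand are dropped and the merged outline is re-measured after clipping — boundary = 159.00 mm; (rotated 40° about Z; rotation is an isometry so areas/perimeters/island counts are preserved). Overall, the cross-section is a single solid region. Total boundary length (outer) = 159.00 mm.

159.00 mm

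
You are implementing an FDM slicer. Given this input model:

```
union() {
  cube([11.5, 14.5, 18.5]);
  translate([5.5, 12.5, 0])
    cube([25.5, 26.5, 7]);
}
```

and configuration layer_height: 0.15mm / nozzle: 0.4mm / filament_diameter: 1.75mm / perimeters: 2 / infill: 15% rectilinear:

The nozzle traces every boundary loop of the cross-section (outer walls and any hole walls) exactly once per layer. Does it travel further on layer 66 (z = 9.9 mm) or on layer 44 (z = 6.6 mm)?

layer 44 (z = 6.6 mm)

Layer 66 (z = 9.9): the cube is present — its section is the full 11.5×14.5 rectangle (perimeter 52.00 mm); the cube at (5.5, 12.5) is not intersected at this z (z outside [0, 7]); Taking the union: only the 11.5×14.5 cube is present, so the union is just that shape — boundary = 52.00 mm. So its perimeter = 52.00 mm. Layer 44 (z = 6.6): the cube is present — its section is the full 11.5×14.5 rectangle (perimeter 52.00 mm); the 25.5×26.5 cube at (5.5, 12.5) contributes its full rectangle (perimeter 104.00 mm); Taking the union: the regions partially overlap (shared area 12.00 mm²), so the edge portions inside another operand are dropped and the merged outline is re-measured after clipping — boundary = 140.00 mm. So its perimeter = 140.00 mm. Layer 44 is larger (140.00 vs 52.00 mm).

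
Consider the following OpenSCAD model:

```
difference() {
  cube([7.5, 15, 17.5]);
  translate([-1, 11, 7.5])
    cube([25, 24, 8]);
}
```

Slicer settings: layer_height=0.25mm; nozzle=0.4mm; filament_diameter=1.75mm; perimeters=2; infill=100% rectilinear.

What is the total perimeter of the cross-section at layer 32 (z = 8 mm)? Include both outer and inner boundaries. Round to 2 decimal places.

At z = 8 mm: the cube (footprint 7.5×15) is included at this height (perimeter 45.00 mm); the cube at (-1, 11) is present — its section is the full 25×24 rectangle (perimeter 98.00 mm); After the difference (first − rest): starting from the 7.5×15 cube, the 25×24 cube at (-1, 11) partially overlaps it — only the 30.00 mm² overlap (of its 600.00 mm²) is removed, clipping the outline — boundary = 37.00 mm. Overall, the cross-section is a single solid region. Total boundary length (outer) = 37.00 mm.

37.00 mm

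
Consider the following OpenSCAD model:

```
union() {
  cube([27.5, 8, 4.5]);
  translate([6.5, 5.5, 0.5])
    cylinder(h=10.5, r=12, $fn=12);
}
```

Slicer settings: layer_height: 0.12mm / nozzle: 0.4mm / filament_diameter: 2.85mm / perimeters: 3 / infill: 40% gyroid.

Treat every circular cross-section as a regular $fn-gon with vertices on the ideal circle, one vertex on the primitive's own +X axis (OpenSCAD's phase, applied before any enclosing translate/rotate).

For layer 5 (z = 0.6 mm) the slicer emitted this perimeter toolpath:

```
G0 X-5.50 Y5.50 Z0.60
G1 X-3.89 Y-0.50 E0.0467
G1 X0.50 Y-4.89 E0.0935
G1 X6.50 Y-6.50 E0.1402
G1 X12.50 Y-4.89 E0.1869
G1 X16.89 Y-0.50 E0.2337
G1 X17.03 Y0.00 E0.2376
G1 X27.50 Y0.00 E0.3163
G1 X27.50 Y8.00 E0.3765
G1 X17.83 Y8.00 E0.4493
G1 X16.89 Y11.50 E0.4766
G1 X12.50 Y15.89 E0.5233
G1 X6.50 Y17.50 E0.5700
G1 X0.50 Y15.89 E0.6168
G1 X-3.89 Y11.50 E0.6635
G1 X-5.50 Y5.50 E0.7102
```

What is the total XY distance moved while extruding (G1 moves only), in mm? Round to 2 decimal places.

94.39 mm

Sum the Euclidean lengths of each G1 segment: total = 94.39 mm.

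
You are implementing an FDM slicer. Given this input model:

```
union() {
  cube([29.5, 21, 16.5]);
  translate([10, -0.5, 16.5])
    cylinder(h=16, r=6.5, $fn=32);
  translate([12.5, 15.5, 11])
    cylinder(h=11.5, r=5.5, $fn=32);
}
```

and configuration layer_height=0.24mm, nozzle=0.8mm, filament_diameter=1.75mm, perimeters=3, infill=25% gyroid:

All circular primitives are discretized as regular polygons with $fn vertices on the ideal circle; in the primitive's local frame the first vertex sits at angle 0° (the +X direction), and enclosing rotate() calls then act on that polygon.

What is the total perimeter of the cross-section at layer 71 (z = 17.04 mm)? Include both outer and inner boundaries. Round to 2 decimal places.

75.28 mm

At z = 17.04 mm: the cube does not reach this height (z outside [0, 16.5]); the cylinder at (10, -0.5): section is a regular 32-gon, circumradius r=6.5 (perimeter = 2·32·6.500·sin(180°/32) = 40.78 mm); the cylinder at (12.5, 15.5): section is a regular 32-gon, circumradius r=5.5 (perimeter = 2·32·5.500·sin(180°/32) = 34.50 mm); Combining (union): the 2 present regions are separate (no shared area or edge), so areas and boundary lengths simply add and each stays a separate island — boundary = 75.28 mm. Overall, the cross-section has 2 separate islands. Total boundary length (outer) = 75.28 mm.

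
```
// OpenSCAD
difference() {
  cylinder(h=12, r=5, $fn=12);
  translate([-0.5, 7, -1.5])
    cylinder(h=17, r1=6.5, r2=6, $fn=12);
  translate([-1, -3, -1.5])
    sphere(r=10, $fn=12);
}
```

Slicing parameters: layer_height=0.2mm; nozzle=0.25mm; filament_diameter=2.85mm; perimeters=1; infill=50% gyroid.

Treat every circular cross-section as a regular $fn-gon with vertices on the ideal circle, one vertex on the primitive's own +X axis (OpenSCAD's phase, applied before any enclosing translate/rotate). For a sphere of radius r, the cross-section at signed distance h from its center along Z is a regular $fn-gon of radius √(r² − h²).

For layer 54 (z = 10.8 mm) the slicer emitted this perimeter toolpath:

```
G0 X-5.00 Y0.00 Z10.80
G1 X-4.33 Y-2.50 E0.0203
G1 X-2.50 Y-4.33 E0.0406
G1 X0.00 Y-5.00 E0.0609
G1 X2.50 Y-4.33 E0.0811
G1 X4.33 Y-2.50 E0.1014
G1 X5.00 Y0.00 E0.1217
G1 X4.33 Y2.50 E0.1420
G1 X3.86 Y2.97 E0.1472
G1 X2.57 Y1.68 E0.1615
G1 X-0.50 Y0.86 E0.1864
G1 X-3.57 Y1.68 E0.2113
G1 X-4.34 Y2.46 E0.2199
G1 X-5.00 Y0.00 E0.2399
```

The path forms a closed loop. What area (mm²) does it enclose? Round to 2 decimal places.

52.82 mm²

Apply the shoelace formula to the sequence of (X, Y) vertices; enclosed area = 52.82 mm².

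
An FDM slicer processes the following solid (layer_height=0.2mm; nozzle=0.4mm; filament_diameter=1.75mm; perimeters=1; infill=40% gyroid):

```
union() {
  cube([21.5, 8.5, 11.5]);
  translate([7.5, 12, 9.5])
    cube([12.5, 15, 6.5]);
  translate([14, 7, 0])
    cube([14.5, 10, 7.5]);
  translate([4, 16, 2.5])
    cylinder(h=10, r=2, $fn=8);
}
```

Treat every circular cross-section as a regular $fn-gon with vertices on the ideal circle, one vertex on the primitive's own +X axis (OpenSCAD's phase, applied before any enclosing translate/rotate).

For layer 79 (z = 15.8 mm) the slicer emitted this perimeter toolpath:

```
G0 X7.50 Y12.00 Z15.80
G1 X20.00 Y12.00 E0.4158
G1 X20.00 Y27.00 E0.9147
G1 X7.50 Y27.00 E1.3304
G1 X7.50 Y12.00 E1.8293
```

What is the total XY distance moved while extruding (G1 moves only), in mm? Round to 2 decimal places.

55.00 mm

Sum the Euclidean lengths of each G1 segment: total = 55.00 mm.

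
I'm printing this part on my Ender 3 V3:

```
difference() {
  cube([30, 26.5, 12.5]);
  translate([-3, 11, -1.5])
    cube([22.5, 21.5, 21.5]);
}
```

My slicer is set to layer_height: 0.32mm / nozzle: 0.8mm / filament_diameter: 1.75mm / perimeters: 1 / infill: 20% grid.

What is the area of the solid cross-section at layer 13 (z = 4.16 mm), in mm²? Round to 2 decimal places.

492.75 mm²

At z = 4.16 mm: the cube (footprint 30×26.5) is included at this height (area 795.00 mm²); the cube at (-3, 11) (footprint 22.5×21.5) is included at this height (area 483.75 mm²); After the difference (first − rest): starting from the 30×26.5 cube (795.00 mm²), the 22.5×21.5 cube at (-3, 11) partially overlaps it — only the 302.25 mm² overlap (of its 483.75 mm²) is removed, clipping the outline — area = 492.75 mm². Overall, the cross-section is a single solid region. Net area = 492.75 mm².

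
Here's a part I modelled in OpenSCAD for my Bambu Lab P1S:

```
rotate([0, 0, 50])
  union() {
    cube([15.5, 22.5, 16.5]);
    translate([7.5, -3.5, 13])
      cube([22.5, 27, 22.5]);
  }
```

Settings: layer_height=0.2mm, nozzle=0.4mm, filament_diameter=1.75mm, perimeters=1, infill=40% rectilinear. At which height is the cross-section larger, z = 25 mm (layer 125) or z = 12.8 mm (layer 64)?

Layer 125 (z = 25): the cube is not intersected at this z (z outside [0, 16.5]); the 22.5×27 cube at (7.5, -3.5) contributes its full rectangle (area 607.50 mm²); Taking the union: only the 22.5×27 cube at (7.5, -3.5) is present, so the union is just that shape — area = 607.50 mm²; (whole slice rotated 50° about Z — lengths, areas and connectivity unchanged). So its area = 607.50 mm². Layer 64 (z = 12.8): the cube (footprint 15.5×22.5) is included at this height (area 348.75 mm²); the cube at (7.5, -3.5) is not intersected at this z (z outside [13, 35.5]); Taking the union: only the 15.5×22.5 cube is present, so the union is just that shape — area = 348.75 mm²; (whole slice rotated 50° about Z — lengths, areas and connectivity unchanged). So its area = 348.75 mm². Layer 125 is larger (607.50 vs 348.75 mm²).

layer 125 (z = 25 mm)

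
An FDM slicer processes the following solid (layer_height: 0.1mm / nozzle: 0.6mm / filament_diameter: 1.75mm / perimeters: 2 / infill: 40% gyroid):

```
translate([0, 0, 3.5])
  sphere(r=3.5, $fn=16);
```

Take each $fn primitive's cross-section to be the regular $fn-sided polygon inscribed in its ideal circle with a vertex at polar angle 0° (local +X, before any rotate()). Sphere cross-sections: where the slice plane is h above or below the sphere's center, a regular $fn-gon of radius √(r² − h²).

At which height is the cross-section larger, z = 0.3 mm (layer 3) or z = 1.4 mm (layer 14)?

Layer 3 (z = 0.3): the r=3.5 sphere contributes a regular 16-gon of circumradius √(3.5²−3.2²) = 1.418 (area = (16/2)·1.418²·sin(360°/16) = 6.15 mm²). So its area = 6.15 mm². Layer 14 (z = 1.4): the r=3.5 sphere slices to a regular 16-gon of circumradius 2.800 (√(r²−h²) with h=2.1 from center) (area = (16/2)·2.800²·sin(360°/16) = 24.00 mm²). So its area = 24.00 mm². Layer 14 is larger (24.00 vs 6.15 mm²).

layer 14 (z = 1.4 mm)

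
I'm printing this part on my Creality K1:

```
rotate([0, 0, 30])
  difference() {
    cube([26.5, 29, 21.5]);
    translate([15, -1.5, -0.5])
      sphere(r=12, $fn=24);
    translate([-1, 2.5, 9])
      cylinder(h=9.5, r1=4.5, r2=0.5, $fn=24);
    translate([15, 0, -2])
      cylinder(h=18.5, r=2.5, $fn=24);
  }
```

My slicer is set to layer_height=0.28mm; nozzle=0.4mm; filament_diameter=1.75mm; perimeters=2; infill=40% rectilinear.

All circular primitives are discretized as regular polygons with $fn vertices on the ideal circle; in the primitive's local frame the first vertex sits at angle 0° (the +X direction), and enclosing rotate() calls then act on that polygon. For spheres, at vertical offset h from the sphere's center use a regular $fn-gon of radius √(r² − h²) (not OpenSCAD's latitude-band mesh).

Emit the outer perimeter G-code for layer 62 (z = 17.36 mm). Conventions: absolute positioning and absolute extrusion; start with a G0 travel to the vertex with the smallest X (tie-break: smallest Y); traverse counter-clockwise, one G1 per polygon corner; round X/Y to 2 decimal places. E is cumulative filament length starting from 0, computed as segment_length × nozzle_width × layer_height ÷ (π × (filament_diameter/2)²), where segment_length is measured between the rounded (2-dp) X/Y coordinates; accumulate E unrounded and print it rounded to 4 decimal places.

G0 X-14.50 Y25.11 Z17.36
G1 X0.00 Y0.00 E1.3502
G1 X22.95 Y13.25 E2.5841
G1 X8.45 Y38.36 E3.9343
G1 X-14.50 Y25.11 E5.1683

At z = 17.36 mm: the cube (footprint 26.5×29) is included at this height; the sphere at (15, -1.5) is absent (|z−center|=17.860 > r=12); the cone at (-1, 2.5) (r1=4.5→r2=0.5) has section circumradius 0.980 here — a regular 24-gon; the cylinder at (15, 0) is absent (z outside [-2, 16.5]); Taking the first minus the rest: starting from the 26.5×29 cube, the cone at (-1, 2.5) misses the remaining region (no effect) — 1 connected region; (rotated 30° about Z; rotation is an isometry so areas/perimeters/island counts are preserved). The outline is a single polygon with 4 vertices. Extrusion per mm of travel: 0.4 × 0.28 / (π × 0.875²) = 0.046564. Accumulating E over each segment gives final E = 5.1683.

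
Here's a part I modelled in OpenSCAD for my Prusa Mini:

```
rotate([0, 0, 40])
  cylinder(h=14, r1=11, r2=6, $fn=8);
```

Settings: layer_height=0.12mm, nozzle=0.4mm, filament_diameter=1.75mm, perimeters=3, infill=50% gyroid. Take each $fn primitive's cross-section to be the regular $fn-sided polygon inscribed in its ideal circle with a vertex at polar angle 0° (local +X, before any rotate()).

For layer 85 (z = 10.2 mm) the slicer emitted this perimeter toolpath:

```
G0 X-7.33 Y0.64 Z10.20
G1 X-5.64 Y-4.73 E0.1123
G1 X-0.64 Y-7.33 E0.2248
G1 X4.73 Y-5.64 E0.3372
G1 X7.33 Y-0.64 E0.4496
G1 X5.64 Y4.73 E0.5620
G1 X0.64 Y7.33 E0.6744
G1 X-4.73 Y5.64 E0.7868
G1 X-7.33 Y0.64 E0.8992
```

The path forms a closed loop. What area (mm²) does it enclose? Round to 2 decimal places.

153.19 mm²

Apply the shoelace formula to the sequence of (X, Y) vertices; enclosed area = 153.19 mm².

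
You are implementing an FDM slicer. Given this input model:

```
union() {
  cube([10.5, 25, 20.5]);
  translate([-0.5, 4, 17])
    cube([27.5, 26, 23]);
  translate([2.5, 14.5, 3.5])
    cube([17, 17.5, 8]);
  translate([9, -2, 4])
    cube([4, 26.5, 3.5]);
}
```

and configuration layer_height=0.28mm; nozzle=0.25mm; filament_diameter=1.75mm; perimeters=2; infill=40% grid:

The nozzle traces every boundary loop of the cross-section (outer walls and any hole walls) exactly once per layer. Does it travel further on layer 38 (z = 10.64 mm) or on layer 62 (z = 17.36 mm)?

layer 62 (z = 17.36 mm)

Layer 38 (z = 10.64): the cube (footprint 10.5×25) is included at this height (perimeter 71.00 mm); the cube at (-0.5, 4) does not reach this height (z outside [17, 40]); the 17×17.5 cube at (2.5, 14.5) contributes its full rectangle (perimeter 69.00 mm); the cube at (9, -2) is not intersected at this z (z outside [4, 7.5]); Combining (union): the regions partially overlap (shared area 84.00 mm²), so the edge portions inside another operand are dropped and the merged outline is re-measured after clipping — boundary = 103.00 mm. So its perimeter = 103.00 mm. Layer 62 (z = 17.36): the cube is present — its section is the full 10.5×25 rectangle (perimeter 71.00 mm); the cube at (-0.5, 4) is present — its section is the full 27.5×26 rectangle (perimeter 107.00 mm); the cube at (2.5, 14.5) does not reach this height (z outside [3.5, 11.5]); the cube at (9, -2) is absent (z outside [4, 7.5]); Taking the union: the regions partially overlap (shared area 220.50 mm²), so the edge portions inside another operand are dropped and the merged outline is re-measured after clipping — boundary = 115.00 mm. So its perimeter = 115.00 mm. Layer 62 is larger (115.00 vs 103.00 mm).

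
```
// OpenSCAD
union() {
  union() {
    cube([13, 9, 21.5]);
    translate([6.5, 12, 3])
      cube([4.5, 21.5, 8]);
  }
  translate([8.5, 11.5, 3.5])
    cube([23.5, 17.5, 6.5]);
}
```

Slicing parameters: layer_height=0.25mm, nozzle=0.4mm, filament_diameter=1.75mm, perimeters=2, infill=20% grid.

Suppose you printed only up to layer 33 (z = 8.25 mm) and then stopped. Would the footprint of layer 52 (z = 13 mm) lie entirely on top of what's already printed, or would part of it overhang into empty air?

entirely on top

Compare the two slices. At z = 8.25: the cube is present — its section is the full 13×9 rectangle (area 117.00 mm²); the cube at (6.5, 12) is present — its section is the full 4.5×21.5 rectangle (area 96.75 mm²); Combining (union): the 2 present regions are separate (no shared area or edge), so areas and boundary lengths simply add and each stays a separate island — area = 213.75 mm²; the 23.5×17.5 cube at (8.5, 11.5) contributes its full rectangle (area 411.25 mm²); Taking the union: the regions partially overlap — summed areas 625.00 mm² minus the doubly-counted overlap 42.50 mm² gives 582.50 mm² — area = 582.50 mm². At z = 13: the cube is present — its section is the full 13×9 rectangle (area 117.00 mm²); the cube at (6.5, 12) does not reach this height (z outside [3, 11]); Taking the union: only the 13×9 cube is present, so the union is just that shape — area = 117.00 mm²; the cube at (8.5, 11.5) does not reach this height (z outside [3.5, 10]); Combining (union): only that combined region is present, so the union is just that shape — area = 117.00 mm². Checking containment: the cross-section at z = 13 is a subset of the cross-section at z = 8.25.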